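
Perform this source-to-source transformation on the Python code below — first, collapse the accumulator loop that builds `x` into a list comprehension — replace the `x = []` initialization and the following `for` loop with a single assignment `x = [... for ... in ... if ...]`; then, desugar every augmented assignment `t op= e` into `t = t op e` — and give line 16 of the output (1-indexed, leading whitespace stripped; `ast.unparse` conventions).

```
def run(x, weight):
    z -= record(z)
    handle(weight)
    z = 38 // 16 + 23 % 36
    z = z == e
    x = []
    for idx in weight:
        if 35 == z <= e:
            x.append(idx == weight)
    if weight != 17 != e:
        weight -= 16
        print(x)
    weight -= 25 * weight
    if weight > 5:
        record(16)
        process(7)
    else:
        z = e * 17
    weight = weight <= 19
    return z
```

weight = weight <= 19

Transformed code:
def run(x, weight):
    z = z - record(z)
    handle(weight)
    z = 38 // 16 + 23 % 36
    z = z == e
    x = [idx == weight for idx in weight if 35 == z <= e]
    if weight != 17 != e:
        weight = weight - 16
        print(x)
    weight = weight - 25 * weight
    if weight > 5:
        record(16)
        process(7)
    else:
        z = e * 17
    weight = weight <= 19
    return z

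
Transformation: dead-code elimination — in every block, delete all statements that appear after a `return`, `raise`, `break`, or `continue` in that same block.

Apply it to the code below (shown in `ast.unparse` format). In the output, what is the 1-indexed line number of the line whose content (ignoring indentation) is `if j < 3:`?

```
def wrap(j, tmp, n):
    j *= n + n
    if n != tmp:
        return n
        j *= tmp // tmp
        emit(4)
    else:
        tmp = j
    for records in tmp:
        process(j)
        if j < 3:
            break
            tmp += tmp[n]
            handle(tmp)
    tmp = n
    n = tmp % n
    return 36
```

9

Transformed code:
def wrap(j, tmp, n):
    j *= n + n
    if n != tmp:
        return n
    else:
        tmp = j
    for records in tmp:
        process(j)
        if j < 3:
            break
    tmp = n
    n = tmp % n
    return 36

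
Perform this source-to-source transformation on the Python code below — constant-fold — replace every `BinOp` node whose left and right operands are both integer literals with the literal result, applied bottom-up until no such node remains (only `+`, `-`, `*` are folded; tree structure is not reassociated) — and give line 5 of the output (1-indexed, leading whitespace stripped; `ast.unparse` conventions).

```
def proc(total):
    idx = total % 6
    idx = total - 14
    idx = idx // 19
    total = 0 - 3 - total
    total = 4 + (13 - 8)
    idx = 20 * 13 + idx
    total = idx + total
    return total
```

total = -3 - total

Transformed code:
def proc(total):
    idx = total % 6
    idx = total - 14
    idx = idx // 19
    total = -3 - total
    total = 9
    idx = 260 + idx
    total = idx + total
    return total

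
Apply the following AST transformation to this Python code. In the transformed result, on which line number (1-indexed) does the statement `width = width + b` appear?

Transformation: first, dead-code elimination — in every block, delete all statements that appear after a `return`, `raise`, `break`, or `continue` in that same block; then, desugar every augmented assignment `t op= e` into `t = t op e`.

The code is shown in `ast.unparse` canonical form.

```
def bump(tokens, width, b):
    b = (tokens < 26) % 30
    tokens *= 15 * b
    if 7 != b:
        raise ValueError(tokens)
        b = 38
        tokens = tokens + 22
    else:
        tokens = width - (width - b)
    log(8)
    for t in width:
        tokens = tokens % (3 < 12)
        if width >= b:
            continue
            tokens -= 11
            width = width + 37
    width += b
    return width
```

13

Transformed code:
def bump(tokens, width, b):
    b = (tokens < 26) % 30
    tokens = tokens * (15 * b)
    if 7 != b:
        raise ValueError(tokens)
    else:
        tokens = width - (width - b)
    log(8)
    for t in width:
        tokens = tokens % (3 < 12)
        if width >= b:
            continue
    width = width + b
    return width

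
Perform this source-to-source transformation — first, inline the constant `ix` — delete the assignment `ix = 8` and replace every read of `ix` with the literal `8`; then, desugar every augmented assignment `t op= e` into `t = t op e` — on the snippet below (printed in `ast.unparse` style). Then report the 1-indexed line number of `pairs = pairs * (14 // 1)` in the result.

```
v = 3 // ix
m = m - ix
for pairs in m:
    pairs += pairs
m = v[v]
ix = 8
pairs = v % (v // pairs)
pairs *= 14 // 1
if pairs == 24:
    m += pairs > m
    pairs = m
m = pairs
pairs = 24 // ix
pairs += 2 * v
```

7

Transformed code:
v = 3 // 8
m = m - 8
for pairs in m:
    pairs = pairs + pairs
m = v[v]
pairs = v % (v // pairs)
pairs = pairs * (14 // 1)
if pairs == 24:
    m = m + (pairs > m)
    pairs = m
m = pairs
pairs = 24 // 8
pairs = pairs + 2 * v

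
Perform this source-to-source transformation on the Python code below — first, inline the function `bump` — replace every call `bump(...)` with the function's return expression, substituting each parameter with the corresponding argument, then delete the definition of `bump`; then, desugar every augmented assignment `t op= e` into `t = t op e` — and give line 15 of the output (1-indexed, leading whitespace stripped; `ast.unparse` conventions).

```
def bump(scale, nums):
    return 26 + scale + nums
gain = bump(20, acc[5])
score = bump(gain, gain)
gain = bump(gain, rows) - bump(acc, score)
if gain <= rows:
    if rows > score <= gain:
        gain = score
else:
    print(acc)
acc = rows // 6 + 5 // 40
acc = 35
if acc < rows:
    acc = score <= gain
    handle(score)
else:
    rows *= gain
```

rows = rows * gain

Transformed code:
gain = 26 + 20 + acc[5]
score = 26 + gain + gain
gain = 26 + gain + rows - (26 + acc + score)
if gain <= rows:
    if rows > score <= gain:
        gain = score
else:
    print(acc)
acc = rows // 6 + 5 // 40
acc = 35
if acc < rows:
    acc = score <= gain
    handle(score)
else:
    rows = rows * gain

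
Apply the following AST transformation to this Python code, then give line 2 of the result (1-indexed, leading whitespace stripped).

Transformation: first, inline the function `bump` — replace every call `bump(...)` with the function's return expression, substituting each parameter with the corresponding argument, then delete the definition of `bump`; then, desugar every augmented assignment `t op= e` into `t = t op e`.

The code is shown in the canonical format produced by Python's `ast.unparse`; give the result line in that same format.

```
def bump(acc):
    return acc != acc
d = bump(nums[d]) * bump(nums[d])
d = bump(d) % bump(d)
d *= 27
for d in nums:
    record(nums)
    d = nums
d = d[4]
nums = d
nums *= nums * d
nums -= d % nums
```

Transformed code:
d = (nums[d] != nums[d]) * (nums[d] != nums[d])
d = (d != d) % (d != d)
d = d * 27
for d in nums:
    record(nums)
    d = nums
d = d[4]
nums = d
nums = nums * (nums * d)
nums = nums - d % nums

d = (d != d) % (d != d)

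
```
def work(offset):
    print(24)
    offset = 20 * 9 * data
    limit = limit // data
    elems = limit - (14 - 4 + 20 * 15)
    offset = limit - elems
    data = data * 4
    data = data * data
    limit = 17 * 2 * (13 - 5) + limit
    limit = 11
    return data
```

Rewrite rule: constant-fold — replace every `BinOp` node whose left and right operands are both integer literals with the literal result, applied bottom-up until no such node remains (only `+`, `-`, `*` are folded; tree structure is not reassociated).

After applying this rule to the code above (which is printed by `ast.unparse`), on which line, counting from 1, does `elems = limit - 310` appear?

5

Transformed code:
def work(offset):
    print(24)
    offset = 180 * data
    limit = limit // data
    elems = limit - 310
    offset = limit - elems
    data = data * 4
    data = data * data
    limit = 272 + limit
    limit = 11
    return data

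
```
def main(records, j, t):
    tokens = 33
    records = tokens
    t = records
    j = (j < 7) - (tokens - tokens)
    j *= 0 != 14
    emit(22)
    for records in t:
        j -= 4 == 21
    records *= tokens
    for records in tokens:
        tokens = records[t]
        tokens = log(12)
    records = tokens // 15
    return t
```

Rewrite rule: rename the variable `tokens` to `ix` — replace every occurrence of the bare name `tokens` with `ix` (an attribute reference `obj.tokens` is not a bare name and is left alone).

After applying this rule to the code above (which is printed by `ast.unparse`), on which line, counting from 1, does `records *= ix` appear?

10

Transformed code:
def main(records, j, t):
    ix = 33
    records = ix
    t = records
    j = (j < 7) - (ix - ix)
    j *= 0 != 14
    emit(22)
    for records in t:
        j -= 4 == 21
    records *= ix
    for records in ix:
        ix = records[t]
        ix = log(12)
    records = ix // 15
    return t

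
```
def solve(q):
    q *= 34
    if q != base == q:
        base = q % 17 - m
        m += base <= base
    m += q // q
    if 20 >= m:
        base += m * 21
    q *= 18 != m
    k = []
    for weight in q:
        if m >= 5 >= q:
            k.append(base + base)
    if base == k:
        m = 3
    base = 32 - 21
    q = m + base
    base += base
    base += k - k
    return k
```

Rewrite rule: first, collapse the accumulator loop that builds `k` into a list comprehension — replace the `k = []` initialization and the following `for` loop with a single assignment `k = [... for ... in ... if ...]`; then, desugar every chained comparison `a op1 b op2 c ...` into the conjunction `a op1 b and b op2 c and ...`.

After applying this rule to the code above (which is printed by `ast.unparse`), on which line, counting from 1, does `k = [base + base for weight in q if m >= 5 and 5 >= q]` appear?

Transformed code:
def solve(q):
    q *= 34
    if q != base and base == q:
        base = q % 17 - m
        m += base <= base
    m += q // q
    if 20 >= m:
        base += m * 21
    q *= 18 != m
    k = [base + base for weight in q if m >= 5 and 5 >= q]
    if base == k:
        m = 3
    base = 32 - 21
    q = m + base
    base += base
    base += k - k
    return k

10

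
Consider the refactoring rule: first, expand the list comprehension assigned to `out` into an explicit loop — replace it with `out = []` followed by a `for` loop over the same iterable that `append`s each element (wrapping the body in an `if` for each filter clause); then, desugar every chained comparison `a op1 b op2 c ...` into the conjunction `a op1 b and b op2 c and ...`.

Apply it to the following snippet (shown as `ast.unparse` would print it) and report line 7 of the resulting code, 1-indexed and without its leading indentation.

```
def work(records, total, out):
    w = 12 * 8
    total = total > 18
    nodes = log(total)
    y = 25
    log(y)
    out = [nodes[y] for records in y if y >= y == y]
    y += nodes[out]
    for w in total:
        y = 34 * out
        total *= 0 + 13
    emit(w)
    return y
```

out = []

Transformed code:
def work(records, total, out):
    w = 12 * 8
    total = total > 18
    nodes = log(total)
    y = 25
    log(y)
    out = []
    for records in y:
        if y >= y and y == y:
            out.append(nodes[y])
    y += nodes[out]
    for w in total:
        y = 34 * out
        total *= 0 + 13
    emit(w)
    return y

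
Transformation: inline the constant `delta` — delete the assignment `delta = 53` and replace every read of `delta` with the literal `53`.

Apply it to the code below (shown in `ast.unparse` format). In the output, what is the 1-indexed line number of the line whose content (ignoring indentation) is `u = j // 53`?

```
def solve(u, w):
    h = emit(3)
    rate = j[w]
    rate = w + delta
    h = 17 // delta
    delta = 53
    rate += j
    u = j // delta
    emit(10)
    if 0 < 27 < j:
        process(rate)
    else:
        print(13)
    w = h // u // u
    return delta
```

Transformed code:
def solve(u, w):
    h = emit(3)
    rate = j[w]
    rate = w + 53
    h = 17 // 53
    rate += j
    u = j // 53
    emit(10)
    if 0 < 27 < j:
        process(rate)
    else:
        print(13)
    w = h // u // u
    return 53

7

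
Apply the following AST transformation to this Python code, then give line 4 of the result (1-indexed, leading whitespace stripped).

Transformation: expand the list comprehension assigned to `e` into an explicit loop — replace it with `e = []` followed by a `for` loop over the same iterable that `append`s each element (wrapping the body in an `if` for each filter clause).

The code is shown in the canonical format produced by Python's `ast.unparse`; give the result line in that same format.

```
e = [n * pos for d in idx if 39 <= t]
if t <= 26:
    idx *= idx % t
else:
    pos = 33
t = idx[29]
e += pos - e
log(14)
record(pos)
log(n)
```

e.append(n * pos)

Transformed code:
e = []
for d in idx:
    if 39 <= t:
        e.append(n * pos)
if t <= 26:
    idx *= idx % t
else:
    pos = 33
t = idx[29]
e += pos - e
log(14)
record(pos)
log(n)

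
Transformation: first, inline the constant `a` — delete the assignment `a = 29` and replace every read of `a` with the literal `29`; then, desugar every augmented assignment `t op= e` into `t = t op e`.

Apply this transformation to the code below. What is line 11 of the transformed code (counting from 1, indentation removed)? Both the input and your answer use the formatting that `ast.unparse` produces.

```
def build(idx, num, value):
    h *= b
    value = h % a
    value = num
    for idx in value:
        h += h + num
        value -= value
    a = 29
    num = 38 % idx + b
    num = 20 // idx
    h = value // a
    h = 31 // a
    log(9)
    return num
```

Transformed code:
def build(idx, num, value):
    h = h * b
    value = h % 29
    value = num
    for idx in value:
        h = h + (h + num)
        value = value - value
    num = 38 % idx + b
    num = 20 // idx
    h = value // 29
    h = 31 // 29
    log(9)
    return num

h = 31 // 29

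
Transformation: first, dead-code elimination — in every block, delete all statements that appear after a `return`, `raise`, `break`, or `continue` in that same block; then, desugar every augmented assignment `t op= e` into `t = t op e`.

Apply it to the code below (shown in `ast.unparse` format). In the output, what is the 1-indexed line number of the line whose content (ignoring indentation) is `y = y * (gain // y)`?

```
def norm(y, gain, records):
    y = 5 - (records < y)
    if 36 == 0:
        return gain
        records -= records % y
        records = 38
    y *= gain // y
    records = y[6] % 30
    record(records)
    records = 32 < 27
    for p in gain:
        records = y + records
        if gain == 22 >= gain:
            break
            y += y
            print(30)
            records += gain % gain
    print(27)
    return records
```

5

Transformed code:
def norm(y, gain, records):
    y = 5 - (records < y)
    if 36 == 0:
        return gain
    y = y * (gain // y)
    records = y[6] % 30
    record(records)
    records = 32 < 27
    for p in gain:
        records = y + records
        if gain == 22 >= gain:
            break
    print(27)
    return records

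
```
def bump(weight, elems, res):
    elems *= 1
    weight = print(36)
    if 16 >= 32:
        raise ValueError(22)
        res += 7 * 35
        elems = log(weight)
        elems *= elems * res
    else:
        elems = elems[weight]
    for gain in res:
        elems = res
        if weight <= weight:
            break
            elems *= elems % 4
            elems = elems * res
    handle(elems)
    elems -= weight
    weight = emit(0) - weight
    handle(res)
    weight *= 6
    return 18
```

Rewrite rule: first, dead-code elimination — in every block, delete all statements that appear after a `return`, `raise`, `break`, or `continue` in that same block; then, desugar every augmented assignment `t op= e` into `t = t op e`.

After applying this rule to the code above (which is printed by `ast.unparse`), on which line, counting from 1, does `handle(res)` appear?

Transformed code:
def bump(weight, elems, res):
    elems = elems * 1
    weight = print(36)
    if 16 >= 32:
        raise ValueError(22)
    else:
        elems = elems[weight]
    for gain in res:
        elems = res
        if weight <= weight:
            break
    handle(elems)
    elems = elems - weight
    weight = emit(0) - weight
    handle(res)
    weight = weight * 6
    return 18

15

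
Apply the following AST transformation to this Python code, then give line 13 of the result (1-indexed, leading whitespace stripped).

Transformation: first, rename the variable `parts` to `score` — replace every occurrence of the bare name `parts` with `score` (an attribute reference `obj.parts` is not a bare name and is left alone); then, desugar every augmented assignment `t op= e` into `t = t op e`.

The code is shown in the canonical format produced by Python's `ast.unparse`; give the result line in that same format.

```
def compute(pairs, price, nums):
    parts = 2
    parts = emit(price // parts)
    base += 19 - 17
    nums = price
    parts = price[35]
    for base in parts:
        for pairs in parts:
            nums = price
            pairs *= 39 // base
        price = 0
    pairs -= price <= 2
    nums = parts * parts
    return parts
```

nums = score * score

Transformed code:
def compute(pairs, price, nums):
    score = 2
    score = emit(price // score)
    base = base + (19 - 17)
    nums = price
    score = price[35]
    for base in score:
        for pairs in score:
            nums = price
            pairs = pairs * (39 // base)
        price = 0
    pairs = pairs - (price <= 2)
    nums = score * score
    return score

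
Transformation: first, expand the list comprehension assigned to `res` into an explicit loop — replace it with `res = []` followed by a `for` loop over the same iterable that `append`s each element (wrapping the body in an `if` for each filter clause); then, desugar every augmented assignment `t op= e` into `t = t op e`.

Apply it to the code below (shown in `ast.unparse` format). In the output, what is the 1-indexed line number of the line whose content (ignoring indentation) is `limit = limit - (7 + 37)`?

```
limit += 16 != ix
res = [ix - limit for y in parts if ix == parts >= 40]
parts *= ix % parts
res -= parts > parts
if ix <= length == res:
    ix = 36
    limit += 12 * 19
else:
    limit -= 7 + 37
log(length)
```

12

Transformed code:
limit = limit + (16 != ix)
res = []
for y in parts:
    if ix == parts >= 40:
        res.append(ix - limit)
parts = parts * (ix % parts)
res = res - (parts > parts)
if ix <= length == res:
    ix = 36
    limit = limit + 12 * 19
else:
    limit = limit - (7 + 37)
log(length)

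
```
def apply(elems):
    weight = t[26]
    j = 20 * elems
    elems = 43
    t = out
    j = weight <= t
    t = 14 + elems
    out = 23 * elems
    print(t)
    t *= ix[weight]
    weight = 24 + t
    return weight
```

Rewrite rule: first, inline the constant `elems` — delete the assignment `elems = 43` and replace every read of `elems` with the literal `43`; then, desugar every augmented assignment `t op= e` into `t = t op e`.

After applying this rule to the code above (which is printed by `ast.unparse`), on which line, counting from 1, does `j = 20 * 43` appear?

Transformed code:
def apply(elems):
    weight = t[26]
    j = 20 * 43
    t = out
    j = weight <= t
    t = 14 + 43
    out = 23 * 43
    print(t)
    t = t * ix[weight]
    weight = 24 + t
    return weight

3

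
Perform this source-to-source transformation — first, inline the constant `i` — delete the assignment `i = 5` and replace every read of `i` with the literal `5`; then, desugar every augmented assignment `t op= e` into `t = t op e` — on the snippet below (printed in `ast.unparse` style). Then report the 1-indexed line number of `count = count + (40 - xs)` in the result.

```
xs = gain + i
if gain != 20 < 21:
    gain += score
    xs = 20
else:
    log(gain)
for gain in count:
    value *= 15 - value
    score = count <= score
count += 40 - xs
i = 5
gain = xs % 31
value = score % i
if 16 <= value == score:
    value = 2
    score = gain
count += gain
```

10

Transformed code:
xs = gain + 5
if gain != 20 < 21:
    gain = gain + score
    xs = 20
else:
    log(gain)
for gain in count:
    value = value * (15 - value)
    score = count <= score
count = count + (40 - xs)
gain = xs % 31
value = score % 5
if 16 <= value == score:
    value = 2
    score = gain
count = count + gain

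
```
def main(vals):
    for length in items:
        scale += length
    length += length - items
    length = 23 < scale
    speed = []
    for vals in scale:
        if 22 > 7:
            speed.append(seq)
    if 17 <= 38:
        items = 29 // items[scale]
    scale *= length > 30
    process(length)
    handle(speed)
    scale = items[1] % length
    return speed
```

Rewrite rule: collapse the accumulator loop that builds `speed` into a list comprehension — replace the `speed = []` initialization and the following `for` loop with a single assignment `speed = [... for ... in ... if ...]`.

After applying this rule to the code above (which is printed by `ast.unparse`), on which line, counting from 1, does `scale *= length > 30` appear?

9

Transformed code:
def main(vals):
    for length in items:
        scale += length
    length += length - items
    length = 23 < scale
    speed = [seq for vals in scale if 22 > 7]
    if 17 <= 38:
        items = 29 // items[scale]
    scale *= length > 30
    process(length)
    handle(speed)
    scale = items[1] % length
    return speed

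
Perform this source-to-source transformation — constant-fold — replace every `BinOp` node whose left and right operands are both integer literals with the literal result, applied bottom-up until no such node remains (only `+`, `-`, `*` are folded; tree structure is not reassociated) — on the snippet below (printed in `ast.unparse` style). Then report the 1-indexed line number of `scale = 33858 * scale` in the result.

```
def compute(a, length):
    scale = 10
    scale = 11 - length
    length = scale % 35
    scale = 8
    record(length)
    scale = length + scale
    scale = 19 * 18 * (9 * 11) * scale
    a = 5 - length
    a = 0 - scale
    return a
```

8

Transformed code:
def compute(a, length):
    scale = 10
    scale = 11 - length
    length = scale % 35
    scale = 8
    record(length)
    scale = length + scale
    scale = 33858 * scale
    a = 5 - length
    a = 0 - scale
    return a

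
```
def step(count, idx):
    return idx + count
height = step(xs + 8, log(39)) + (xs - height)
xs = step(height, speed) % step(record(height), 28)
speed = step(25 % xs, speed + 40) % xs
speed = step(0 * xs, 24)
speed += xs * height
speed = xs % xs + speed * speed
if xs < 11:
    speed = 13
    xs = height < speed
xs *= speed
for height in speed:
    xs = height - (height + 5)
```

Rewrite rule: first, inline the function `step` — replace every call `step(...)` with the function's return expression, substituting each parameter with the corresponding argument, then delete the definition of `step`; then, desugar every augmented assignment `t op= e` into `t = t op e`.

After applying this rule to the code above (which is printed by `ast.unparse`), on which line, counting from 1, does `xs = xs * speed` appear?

Transformed code:
height = log(39) + (xs + 8) + (xs - height)
xs = (speed + height) % (28 + record(height))
speed = (speed + 40 + 25 % xs) % xs
speed = 24 + 0 * xs
speed = speed + xs * height
speed = xs % xs + speed * speed
if xs < 11:
    speed = 13
    xs = height < speed
xs = xs * speed
for height in speed:
    xs = height - (height + 5)

10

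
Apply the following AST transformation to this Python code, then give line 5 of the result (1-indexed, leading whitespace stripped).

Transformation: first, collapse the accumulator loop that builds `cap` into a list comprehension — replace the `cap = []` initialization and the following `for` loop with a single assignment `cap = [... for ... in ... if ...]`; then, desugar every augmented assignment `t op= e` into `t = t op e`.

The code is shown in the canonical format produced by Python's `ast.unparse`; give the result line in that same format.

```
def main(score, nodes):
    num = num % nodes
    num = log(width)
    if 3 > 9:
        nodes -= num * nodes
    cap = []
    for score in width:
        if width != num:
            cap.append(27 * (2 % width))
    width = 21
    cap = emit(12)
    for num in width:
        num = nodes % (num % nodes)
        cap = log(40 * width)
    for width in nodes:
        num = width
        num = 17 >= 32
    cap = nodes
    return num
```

Transformed code:
def main(score, nodes):
    num = num % nodes
    num = log(width)
    if 3 > 9:
        nodes = nodes - num * nodes
    cap = [27 * (2 % width) for score in width if width != num]
    width = 21
    cap = emit(12)
    for num in width:
        num = nodes % (num % nodes)
        cap = log(40 * width)
    for width in nodes:
        num = width
        num = 17 >= 32
    cap = nodes
    return num

nodes = nodes - num * nodes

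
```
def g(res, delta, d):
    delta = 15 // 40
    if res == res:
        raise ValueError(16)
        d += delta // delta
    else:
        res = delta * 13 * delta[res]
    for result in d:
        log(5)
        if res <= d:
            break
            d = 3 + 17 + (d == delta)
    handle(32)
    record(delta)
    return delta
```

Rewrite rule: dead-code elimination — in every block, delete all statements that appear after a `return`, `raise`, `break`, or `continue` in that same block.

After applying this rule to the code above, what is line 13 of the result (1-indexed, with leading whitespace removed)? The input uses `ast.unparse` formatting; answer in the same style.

return delta

Transformed code:
def g(res, delta, d):
    delta = 15 // 40
    if res == res:
        raise ValueError(16)
    else:
        res = delta * 13 * delta[res]
    for result in d:
        log(5)
        if res <= d:
            break
    handle(32)
    record(delta)
    return delta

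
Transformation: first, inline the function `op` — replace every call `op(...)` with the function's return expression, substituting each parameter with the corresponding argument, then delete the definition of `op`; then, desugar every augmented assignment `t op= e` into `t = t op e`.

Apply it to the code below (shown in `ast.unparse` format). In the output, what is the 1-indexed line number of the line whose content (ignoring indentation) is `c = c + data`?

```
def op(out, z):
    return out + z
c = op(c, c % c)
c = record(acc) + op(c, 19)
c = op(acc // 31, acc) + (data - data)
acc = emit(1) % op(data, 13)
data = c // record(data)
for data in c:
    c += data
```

7

Transformed code:
c = c + c % c
c = record(acc) + (c + 19)
c = acc // 31 + acc + (data - data)
acc = emit(1) % (data + 13)
data = c // record(data)
for data in c:
    c = c + data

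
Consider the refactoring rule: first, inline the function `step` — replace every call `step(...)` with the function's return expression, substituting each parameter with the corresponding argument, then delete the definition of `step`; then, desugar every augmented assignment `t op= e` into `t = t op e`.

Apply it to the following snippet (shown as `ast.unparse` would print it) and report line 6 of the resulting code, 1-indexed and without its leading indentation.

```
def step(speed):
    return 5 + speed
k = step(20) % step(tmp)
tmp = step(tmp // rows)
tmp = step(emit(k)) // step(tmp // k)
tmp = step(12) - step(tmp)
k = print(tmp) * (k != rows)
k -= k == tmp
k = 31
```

Transformed code:
k = (5 + 20) % (5 + tmp)
tmp = 5 + tmp // rows
tmp = (5 + emit(k)) // (5 + tmp // k)
tmp = 5 + 12 - (5 + tmp)
k = print(tmp) * (k != rows)
k = k - (k == tmp)
k = 31

k = k - (k == tmp)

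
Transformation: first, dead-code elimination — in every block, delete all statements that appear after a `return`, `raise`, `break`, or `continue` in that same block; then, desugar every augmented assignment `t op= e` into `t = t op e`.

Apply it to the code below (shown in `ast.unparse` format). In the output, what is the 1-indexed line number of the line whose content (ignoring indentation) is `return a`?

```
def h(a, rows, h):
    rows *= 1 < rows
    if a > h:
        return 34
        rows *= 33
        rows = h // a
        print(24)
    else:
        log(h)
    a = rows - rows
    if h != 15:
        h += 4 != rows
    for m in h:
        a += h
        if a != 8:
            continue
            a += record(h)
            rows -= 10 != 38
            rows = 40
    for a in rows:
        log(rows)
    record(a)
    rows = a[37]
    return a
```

Transformed code:
def h(a, rows, h):
    rows = rows * (1 < rows)
    if a > h:
        return 34
    else:
        log(h)
    a = rows - rows
    if h != 15:
        h = h + (4 != rows)
    for m in h:
        a = a + h
        if a != 8:
            continue
    for a in rows:
        log(rows)
    record(a)
    rows = a[37]
    return a

18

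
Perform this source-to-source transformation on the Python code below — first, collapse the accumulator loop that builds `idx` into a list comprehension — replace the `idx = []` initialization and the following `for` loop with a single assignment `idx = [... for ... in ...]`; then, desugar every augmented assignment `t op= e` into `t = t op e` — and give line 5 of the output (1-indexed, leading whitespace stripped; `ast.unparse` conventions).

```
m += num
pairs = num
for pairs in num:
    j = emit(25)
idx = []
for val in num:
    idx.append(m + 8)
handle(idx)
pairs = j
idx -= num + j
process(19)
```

idx = [m + 8 for val in num]

Transformed code:
m = m + num
pairs = num
for pairs in num:
    j = emit(25)
idx = [m + 8 for val in num]
handle(idx)
pairs = j
idx = idx - (num + j)
process(19)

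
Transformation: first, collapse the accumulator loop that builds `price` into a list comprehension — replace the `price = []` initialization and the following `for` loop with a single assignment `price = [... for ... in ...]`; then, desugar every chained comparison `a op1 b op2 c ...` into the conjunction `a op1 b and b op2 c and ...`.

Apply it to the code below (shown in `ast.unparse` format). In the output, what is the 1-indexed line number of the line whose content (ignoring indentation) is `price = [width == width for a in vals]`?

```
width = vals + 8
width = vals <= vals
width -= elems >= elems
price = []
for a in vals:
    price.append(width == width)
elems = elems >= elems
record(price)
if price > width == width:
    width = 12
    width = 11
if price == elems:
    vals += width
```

Transformed code:
width = vals + 8
width = vals <= vals
width -= elems >= elems
price = [width == width for a in vals]
elems = elems >= elems
record(price)
if price > width and width == width:
    width = 12
    width = 11
if price == elems:
    vals += width

4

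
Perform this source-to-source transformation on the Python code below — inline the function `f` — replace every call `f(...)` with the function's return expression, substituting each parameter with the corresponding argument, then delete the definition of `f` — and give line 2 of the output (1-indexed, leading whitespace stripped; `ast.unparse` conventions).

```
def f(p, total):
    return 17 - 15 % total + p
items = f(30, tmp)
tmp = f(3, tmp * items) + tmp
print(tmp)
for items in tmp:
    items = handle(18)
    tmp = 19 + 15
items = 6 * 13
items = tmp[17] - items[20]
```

Transformed code:
items = 17 - 15 % tmp + 30
tmp = 17 - 15 % (tmp * items) + 3 + tmp
print(tmp)
for items in tmp:
    items = handle(18)
    tmp = 19 + 15
items = 6 * 13
items = tmp[17] - items[20]

tmp = 17 - 15 % (tmp * items) + 3 + tmp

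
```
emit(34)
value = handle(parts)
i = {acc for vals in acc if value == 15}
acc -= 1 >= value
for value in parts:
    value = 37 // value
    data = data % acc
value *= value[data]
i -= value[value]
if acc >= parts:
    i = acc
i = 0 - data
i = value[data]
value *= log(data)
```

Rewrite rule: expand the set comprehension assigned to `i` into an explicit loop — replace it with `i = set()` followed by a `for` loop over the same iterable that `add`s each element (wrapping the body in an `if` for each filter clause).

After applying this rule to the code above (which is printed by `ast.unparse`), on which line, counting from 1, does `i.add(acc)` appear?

6

Transformed code:
emit(34)
value = handle(parts)
i = set()
for vals in acc:
    if value == 15:
        i.add(acc)
acc -= 1 >= value
for value in parts:
    value = 37 // value
    data = data % acc
value *= value[data]
i -= value[value]
if acc >= parts:
    i = acc
i = 0 - data
i = value[data]
value *= log(data)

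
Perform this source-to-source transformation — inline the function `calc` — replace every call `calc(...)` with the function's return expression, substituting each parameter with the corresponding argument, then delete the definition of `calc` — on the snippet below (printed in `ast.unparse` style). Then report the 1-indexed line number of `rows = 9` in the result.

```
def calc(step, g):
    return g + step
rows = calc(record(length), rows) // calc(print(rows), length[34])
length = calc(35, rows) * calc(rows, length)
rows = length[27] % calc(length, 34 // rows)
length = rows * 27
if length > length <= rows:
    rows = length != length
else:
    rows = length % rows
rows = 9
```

9

Transformed code:
rows = (rows + record(length)) // (length[34] + print(rows))
length = (rows + 35) * (length + rows)
rows = length[27] % (34 // rows + length)
length = rows * 27
if length > length <= rows:
    rows = length != length
else:
    rows = length % rows
rows = 9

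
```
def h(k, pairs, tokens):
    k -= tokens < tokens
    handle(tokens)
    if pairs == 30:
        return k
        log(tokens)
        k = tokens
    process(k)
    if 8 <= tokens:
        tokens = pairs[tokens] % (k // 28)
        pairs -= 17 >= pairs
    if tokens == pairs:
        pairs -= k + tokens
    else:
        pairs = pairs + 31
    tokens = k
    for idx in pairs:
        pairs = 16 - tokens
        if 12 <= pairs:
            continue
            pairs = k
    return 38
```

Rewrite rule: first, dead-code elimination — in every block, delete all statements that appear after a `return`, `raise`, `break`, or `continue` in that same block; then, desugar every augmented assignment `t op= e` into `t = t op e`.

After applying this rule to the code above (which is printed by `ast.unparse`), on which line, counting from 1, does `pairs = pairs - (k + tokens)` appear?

Transformed code:
def h(k, pairs, tokens):
    k = k - (tokens < tokens)
    handle(tokens)
    if pairs == 30:
        return k
    process(k)
    if 8 <= tokens:
        tokens = pairs[tokens] % (k // 28)
        pairs = pairs - (17 >= pairs)
    if tokens == pairs:
        pairs = pairs - (k + tokens)
    else:
        pairs = pairs + 31
    tokens = k
    for idx in pairs:
        pairs = 16 - tokens
        if 12 <= pairs:
            continue
    return 38

11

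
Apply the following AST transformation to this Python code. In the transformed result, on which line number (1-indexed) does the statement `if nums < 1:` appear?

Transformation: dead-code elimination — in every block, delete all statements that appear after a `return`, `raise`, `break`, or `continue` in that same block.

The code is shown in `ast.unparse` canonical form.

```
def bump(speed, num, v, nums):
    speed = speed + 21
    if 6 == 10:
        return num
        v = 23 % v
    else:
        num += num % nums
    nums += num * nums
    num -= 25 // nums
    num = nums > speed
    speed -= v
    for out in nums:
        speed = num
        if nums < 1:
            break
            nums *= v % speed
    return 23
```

Transformed code:
def bump(speed, num, v, nums):
    speed = speed + 21
    if 6 == 10:
        return num
    else:
        num += num % nums
    nums += num * nums
    num -= 25 // nums
    num = nums > speed
    speed -= v
    for out in nums:
        speed = num
        if nums < 1:
            break
    return 23

13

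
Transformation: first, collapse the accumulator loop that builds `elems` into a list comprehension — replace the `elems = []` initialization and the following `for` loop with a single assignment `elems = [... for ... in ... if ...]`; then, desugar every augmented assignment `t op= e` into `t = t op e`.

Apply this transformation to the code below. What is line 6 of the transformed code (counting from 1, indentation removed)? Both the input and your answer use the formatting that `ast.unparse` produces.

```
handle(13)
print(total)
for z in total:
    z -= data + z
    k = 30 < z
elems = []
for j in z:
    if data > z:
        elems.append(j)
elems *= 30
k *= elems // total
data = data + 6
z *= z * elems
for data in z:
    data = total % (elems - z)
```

elems = [j for j in z if data > z]

Transformed code:
handle(13)
print(total)
for z in total:
    z = z - (data + z)
    k = 30 < z
elems = [j for j in z if data > z]
elems = elems * 30
k = k * (elems // total)
data = data + 6
z = z * (z * elems)
for data in z:
    data = total % (elems - z)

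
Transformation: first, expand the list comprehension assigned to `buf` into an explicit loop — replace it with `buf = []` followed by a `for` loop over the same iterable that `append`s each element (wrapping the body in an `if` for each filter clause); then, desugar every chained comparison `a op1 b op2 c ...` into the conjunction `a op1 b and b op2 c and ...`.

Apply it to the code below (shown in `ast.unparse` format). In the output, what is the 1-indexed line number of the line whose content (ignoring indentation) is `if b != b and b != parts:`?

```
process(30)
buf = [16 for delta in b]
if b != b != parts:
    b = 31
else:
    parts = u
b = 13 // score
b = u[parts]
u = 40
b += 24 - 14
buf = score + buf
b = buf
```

5

Transformed code:
process(30)
buf = []
for delta in b:
    buf.append(16)
if b != b and b != parts:
    b = 31
else:
    parts = u
b = 13 // score
b = u[parts]
u = 40
b += 24 - 14
buf = score + buf
b = buf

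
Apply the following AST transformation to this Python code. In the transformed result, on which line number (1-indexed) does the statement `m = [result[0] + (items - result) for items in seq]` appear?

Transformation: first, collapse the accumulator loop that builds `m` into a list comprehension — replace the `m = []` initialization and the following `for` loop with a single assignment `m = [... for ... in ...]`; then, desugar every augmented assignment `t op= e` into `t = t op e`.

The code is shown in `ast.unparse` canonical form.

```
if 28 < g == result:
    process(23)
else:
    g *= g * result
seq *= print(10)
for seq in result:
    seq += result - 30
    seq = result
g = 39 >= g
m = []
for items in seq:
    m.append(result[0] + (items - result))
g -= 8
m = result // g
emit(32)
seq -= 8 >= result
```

Transformed code:
if 28 < g == result:
    process(23)
else:
    g = g * (g * result)
seq = seq * print(10)
for seq in result:
    seq = seq + (result - 30)
    seq = result
g = 39 >= g
m = [result[0] + (items - result) for items in seq]
g = g - 8
m = result // g
emit(32)
seq = seq - (8 >= result)

10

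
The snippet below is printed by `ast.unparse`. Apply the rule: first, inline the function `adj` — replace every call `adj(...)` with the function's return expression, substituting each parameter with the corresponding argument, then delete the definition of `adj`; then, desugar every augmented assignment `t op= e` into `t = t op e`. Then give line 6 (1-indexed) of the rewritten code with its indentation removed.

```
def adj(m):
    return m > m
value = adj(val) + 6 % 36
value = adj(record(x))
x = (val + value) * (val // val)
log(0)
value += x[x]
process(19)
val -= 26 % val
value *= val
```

Transformed code:
value = (val > val) + 6 % 36
value = record(x) > record(x)
x = (val + value) * (val // val)
log(0)
value = value + x[x]
process(19)
val = val - 26 % val
value = value * val

process(19)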